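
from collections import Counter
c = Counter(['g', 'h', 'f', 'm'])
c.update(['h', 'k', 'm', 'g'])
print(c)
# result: Counter({'g': 2, 'h': 2, 'm': 2, 'f': 1, 'k': 1})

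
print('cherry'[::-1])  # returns yrrehc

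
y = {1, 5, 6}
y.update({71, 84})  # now {1, 5, 6, 71, 84}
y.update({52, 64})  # {1, 5, 6, 52, 64, 71, 84}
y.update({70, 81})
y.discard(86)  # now {1, 5, 6, 52, 64, 70, 71, 81, 84}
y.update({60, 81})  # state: {1, 5, 6, 52, 60, 64, 70, 71, 81, 84}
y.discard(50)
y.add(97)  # {1, 5, 6, 52, 60, 64, 70, 71, 81, 84, 97}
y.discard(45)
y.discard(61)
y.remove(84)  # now {1, 5, 6, 52, 60, 64, 70, 71, 81, 97}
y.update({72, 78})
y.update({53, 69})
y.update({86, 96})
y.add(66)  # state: {1, 5, 6, 52, 53, 60, 64, 66, 69, 70, 71, 72, 78, 81, 86, 96, 97}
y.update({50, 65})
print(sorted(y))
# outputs [1, 5, 6, 50, 52, 53, 60, 64, 65, 66, 69, 70, 71, 72, 78, 81, 86, 96, 97]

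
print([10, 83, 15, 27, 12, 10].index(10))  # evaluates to 0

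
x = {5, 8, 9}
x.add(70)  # {5, 8, 9, 70}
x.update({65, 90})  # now {5, 8, 9, 65, 70, 90}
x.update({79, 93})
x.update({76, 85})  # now {5, 8, 9, 65, 70, 76, 79, 85, 90, 93}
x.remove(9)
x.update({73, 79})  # {5, 8, 65, 70, 73, 76, 79, 85, 90, 93}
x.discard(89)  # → {5, 8, 65, 70, 73, 76, 79, 85, 90, 93}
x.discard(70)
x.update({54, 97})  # {5, 8, 54, 65, 73, 76, 79, 85, 90, 93, 97}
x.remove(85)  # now {5, 8, 54, 65, 73, 76, 79, 90, 93, 97}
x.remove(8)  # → {5, 54, 65, 73, 76, 79, 90, 93, 97}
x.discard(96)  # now {5, 54, 65, 73, 76, 79, 90, 93, 97}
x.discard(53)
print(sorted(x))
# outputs [5, 54, 65, 73, 76, 79, 90, 93, 97]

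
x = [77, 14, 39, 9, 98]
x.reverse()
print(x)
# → [98, 9, 39, 14, 77]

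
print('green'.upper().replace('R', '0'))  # G0EEN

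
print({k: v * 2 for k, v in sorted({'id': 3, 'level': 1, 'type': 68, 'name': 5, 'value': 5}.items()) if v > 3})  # {'name': 10, 'type': 136, 'value': 10}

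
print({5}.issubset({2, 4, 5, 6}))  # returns True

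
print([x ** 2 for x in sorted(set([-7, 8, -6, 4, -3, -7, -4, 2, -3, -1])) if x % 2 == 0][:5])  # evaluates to [36, 16, 4, 16, 64]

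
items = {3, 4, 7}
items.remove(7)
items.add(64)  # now {3, 4, 64}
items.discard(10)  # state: {3, 4, 64}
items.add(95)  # {3, 4, 64, 95}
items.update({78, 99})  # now {3, 4, 64, 78, 95, 99}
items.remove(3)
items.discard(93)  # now {4, 64, 78, 95, 99}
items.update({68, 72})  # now {4, 64, 68, 72, 78, 95, 99}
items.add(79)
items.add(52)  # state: {4, 52, 64, 68, 72, 78, 79, 95, 99}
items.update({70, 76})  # {4, 52, 64, 68, 70, 72, 76, 78, 79, 95, 99}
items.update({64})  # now {4, 52, 64, 68, 70, 72, 76, 78, 79, 95, 99}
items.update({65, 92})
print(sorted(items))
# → [4, 52, 64, 65, 68, 70, 72, 76, 78, 79, 92, 95, 99]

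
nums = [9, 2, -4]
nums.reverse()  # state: [-4, 2, 9]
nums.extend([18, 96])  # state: [-4, 2, 9, 18, 96]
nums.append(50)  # [-4, 2, 9, 18, 96, 50]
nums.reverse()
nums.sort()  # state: [-4, 2, 9, 18, 50, 96]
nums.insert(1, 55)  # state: [-4, 55, 2, 9, 18, 50, 96]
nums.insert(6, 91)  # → [-4, 55, 2, 9, 18, 50, 91, 96]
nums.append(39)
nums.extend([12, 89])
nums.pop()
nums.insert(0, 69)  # [69, -4, 55, 2, 9, 18, 50, 91, 96, 39, 12]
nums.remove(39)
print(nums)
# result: [69, -4, 55, 2, 9, 18, 50, 91, 96, 12]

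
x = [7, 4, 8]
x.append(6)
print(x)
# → [7, 4, 8, 6]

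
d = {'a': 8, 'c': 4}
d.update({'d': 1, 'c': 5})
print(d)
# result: {'a': 8, 'c': 5, 'd': 1}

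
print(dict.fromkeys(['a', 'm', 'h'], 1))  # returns {'a': 1, 'm': 1, 'h': 1}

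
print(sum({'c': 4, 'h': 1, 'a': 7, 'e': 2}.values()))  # 14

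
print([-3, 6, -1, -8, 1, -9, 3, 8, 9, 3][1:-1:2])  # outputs [6, -8, -9, 8]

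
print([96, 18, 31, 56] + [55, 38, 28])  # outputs [96, 18, 31, 56, 55, 38, 28]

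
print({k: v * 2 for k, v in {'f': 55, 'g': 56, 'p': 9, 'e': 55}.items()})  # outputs {'f': 110, 'g': 112, 'p': 18, 'e': 110}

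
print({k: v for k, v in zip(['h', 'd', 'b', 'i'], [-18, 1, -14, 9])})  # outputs {'h': -18, 'd': 1, 'b': -14, 'i': 9}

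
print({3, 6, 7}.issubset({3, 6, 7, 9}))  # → True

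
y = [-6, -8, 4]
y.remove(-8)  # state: [-6, 4]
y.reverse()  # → [4, -6]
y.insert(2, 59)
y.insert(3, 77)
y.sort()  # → [-6, 4, 59, 77]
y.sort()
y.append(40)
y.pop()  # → 40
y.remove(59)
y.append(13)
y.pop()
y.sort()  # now [-6, 4, 77]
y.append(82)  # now [-6, 4, 77, 82]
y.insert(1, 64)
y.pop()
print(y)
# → [-6, 64, 4, 77]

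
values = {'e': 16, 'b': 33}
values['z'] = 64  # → {'e': 16, 'b': 33, 'z': 64}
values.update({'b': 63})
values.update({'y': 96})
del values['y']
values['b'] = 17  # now {'e': 16, 'b': 17, 'z': 64}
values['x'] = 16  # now {'e': 16, 'b': 17, 'z': 64, 'x': 16}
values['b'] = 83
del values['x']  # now {'e': 16, 'b': 83, 'z': 64}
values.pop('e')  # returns 16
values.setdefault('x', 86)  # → 86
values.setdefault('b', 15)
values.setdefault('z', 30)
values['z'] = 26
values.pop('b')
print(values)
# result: {'z': 26, 'x': 86}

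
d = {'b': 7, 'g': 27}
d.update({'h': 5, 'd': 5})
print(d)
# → {'b': 7, 'g': 27, 'h': 5, 'd': 5}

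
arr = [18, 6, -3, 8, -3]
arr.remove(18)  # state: [6, -3, 8, -3]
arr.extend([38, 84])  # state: [6, -3, 8, -3, 38, 84]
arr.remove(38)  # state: [6, -3, 8, -3, 84]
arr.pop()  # 84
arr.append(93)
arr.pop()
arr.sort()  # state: [-3, -3, 6, 8]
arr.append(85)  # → [-3, -3, 6, 8, 85]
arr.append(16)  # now [-3, -3, 6, 8, 85, 16]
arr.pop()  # 16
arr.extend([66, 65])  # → [-3, -3, 6, 8, 85, 66, 65]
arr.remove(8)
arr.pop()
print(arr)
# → [-3, -3, 6, 85, 66]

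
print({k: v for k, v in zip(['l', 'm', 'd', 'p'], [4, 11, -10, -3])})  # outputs {'l': 4, 'm': 11, 'd': -10, 'p': -3}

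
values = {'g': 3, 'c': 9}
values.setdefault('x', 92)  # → 92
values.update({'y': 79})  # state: {'g': 3, 'c': 9, 'x': 92, 'y': 79}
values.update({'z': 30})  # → {'g': 3, 'c': 9, 'x': 92, 'y': 79, 'z': 30}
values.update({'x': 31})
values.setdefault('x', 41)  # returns 31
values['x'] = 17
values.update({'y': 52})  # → {'g': 3, 'c': 9, 'x': 17, 'y': 52, 'z': 30}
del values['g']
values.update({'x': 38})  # {'c': 9, 'x': 38, 'y': 52, 'z': 30}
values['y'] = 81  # {'c': 9, 'x': 38, 'y': 81, 'z': 30}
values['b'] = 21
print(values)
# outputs {'c': 9, 'x': 38, 'y': 81, 'z': 30, 'b': 21}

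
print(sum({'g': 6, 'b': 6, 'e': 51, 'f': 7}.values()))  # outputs 70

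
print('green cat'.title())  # Green Cat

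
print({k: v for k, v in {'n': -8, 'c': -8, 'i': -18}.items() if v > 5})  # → {}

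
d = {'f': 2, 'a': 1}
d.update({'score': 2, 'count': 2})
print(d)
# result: {'f': 2, 'a': 1, 'score': 2, 'count': 2}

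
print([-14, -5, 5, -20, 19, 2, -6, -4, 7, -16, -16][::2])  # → [-14, 5, 19, -6, 7, -16]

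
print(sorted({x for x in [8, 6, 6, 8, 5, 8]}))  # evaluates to [5, 6, 8]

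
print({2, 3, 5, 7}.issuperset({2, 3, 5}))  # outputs True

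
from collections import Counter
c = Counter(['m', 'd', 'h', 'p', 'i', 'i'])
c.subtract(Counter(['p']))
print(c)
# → Counter({'i': 2, 'm': 1, 'd': 1, 'h': 1, 'p': 0})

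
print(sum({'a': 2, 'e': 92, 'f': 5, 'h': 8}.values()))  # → 107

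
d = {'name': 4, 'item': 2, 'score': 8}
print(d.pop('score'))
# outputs 8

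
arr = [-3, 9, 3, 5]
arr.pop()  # 5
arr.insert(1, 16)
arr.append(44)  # [-3, 16, 9, 3, 44]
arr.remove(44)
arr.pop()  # 3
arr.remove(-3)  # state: [16, 9]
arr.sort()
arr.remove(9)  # [16]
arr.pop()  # 16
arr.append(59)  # [59]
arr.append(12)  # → [59, 12]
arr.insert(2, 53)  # [59, 12, 53]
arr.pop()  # 53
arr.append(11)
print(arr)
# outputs [59, 12, 11]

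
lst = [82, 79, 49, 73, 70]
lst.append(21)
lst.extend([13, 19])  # [82, 79, 49, 73, 70, 21, 13, 19]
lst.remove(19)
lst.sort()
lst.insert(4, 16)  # [13, 21, 49, 70, 16, 73, 79, 82]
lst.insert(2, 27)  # [13, 21, 27, 49, 70, 16, 73, 79, 82]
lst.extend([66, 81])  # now [13, 21, 27, 49, 70, 16, 73, 79, 82, 66, 81]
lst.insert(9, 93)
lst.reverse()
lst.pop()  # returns 13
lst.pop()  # 21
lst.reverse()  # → [27, 49, 70, 16, 73, 79, 82, 93, 66, 81]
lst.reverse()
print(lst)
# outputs [81, 66, 93, 82, 79, 73, 16, 70, 49, 27]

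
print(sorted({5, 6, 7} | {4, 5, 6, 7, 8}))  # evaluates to [4, 5, 6, 7, 8]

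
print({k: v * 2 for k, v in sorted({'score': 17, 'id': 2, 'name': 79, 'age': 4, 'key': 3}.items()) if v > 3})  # {'age': 8, 'name': 158, 'score': 34}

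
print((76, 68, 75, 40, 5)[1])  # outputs 68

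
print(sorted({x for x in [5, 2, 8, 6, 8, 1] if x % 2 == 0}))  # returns [2, 6, 8]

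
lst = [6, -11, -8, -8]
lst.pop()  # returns -8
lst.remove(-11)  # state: [6, -8]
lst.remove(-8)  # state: [6]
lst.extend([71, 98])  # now [6, 71, 98]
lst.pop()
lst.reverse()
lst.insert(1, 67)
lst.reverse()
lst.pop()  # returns 71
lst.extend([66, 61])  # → [6, 67, 66, 61]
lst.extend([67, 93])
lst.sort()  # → [6, 61, 66, 67, 67, 93]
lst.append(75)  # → [6, 61, 66, 67, 67, 93, 75]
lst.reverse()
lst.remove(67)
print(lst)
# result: [75, 93, 67, 66, 61, 6]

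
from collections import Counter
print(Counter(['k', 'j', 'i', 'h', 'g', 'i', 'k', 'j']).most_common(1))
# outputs [('k', 2)]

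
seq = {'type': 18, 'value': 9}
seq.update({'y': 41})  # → {'type': 18, 'value': 9, 'y': 41}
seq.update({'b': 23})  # {'type': 18, 'value': 9, 'y': 41, 'b': 23}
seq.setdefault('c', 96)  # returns 96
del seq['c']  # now {'type': 18, 'value': 9, 'y': 41, 'b': 23}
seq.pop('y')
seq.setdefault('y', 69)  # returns 69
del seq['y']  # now {'type': 18, 'value': 9, 'b': 23}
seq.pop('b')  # 23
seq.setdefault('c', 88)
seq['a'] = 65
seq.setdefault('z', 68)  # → 68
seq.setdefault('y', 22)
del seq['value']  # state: {'type': 18, 'c': 88, 'a': 65, 'z': 68, 'y': 22}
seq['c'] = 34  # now {'type': 18, 'c': 34, 'a': 65, 'z': 68, 'y': 22}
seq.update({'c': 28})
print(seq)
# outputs {'type': 18, 'c': 28, 'a': 65, 'z': 68, 'y': 22}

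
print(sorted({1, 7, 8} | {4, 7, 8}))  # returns [1, 4, 7, 8]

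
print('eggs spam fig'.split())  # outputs ['eggs', 'spam', 'fig']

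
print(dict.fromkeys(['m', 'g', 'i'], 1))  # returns {'m': 1, 'g': 1, 'i': 1}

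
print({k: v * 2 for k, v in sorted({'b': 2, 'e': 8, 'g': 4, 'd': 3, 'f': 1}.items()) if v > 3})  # {'e': 16, 'g': 8}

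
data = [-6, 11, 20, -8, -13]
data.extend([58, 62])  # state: [-6, 11, 20, -8, -13, 58, 62]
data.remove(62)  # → [-6, 11, 20, -8, -13, 58]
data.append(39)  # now [-6, 11, 20, -8, -13, 58, 39]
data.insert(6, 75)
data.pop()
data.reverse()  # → [75, 58, -13, -8, 20, 11, -6]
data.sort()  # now [-13, -8, -6, 11, 20, 58, 75]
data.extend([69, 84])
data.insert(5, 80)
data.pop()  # 84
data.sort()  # [-13, -8, -6, 11, 20, 58, 69, 75, 80]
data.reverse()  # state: [80, 75, 69, 58, 20, 11, -6, -8, -13]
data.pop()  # -13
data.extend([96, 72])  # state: [80, 75, 69, 58, 20, 11, -6, -8, 96, 72]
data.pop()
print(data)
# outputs [80, 75, 69, 58, 20, 11, -6, -8, 96]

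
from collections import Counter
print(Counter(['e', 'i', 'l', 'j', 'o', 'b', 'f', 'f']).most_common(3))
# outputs [('f', 2), ('e', 1), ('i', 1)]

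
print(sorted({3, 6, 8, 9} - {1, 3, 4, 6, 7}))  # [8, 9]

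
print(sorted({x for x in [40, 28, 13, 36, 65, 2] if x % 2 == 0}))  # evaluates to [2, 28, 36, 40]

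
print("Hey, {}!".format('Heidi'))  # Hey, Heidi!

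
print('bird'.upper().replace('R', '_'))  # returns BI_D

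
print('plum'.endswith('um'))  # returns True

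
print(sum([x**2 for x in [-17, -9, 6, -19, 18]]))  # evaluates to 1091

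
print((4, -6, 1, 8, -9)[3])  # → 8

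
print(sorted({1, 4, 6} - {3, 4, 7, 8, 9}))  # [1, 6]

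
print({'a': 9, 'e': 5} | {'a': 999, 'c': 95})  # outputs {'a': 999, 'e': 5, 'c': 95}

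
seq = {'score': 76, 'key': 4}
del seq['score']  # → {'key': 4}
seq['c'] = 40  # {'key': 4, 'c': 40}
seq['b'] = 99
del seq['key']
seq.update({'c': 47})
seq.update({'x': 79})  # {'c': 47, 'b': 99, 'x': 79}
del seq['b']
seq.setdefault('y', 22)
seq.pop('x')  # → 79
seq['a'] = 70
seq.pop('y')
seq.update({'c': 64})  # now {'c': 64, 'a': 70}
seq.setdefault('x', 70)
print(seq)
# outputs {'c': 64, 'a': 70, 'x': 70}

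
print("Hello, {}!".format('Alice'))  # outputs Hello, Alice!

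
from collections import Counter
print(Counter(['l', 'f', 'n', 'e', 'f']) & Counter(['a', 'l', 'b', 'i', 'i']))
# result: Counter({'l': 1})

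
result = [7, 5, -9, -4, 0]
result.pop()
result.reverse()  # [-4, -9, 5, 7]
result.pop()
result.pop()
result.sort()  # [-9, -4]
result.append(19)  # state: [-9, -4, 19]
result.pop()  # 19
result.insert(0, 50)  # [50, -9, -4]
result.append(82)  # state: [50, -9, -4, 82]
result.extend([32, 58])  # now [50, -9, -4, 82, 32, 58]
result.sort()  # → [-9, -4, 32, 50, 58, 82]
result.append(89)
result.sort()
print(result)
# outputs [-9, -4, 32, 50, 58, 82, 89]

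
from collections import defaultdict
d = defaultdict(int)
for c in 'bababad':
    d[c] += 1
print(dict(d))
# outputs {'b': 3, 'a': 3, 'd': 1}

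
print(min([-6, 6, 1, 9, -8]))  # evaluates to -8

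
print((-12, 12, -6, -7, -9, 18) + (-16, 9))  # (-12, 12, -6, -7, -9, 18, -16, 9)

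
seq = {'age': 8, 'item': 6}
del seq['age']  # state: {'item': 6}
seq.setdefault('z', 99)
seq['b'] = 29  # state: {'item': 6, 'z': 99, 'b': 29}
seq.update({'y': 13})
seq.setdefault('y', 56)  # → 13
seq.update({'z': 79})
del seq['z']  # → {'item': 6, 'b': 29, 'y': 13}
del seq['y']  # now {'item': 6, 'b': 29}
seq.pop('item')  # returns 6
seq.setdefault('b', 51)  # 29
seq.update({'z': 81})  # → {'b': 29, 'z': 81}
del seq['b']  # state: {'z': 81}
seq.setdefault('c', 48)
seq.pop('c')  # 48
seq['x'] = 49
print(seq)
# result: {'z': 81, 'x': 49}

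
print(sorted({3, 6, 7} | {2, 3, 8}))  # [2, 3, 6, 7, 8]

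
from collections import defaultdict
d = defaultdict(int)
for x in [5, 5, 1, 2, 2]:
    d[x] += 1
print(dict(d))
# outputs {5: 2, 1: 1, 2: 2}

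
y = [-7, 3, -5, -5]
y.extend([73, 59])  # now [-7, 3, -5, -5, 73, 59]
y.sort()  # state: [-7, -5, -5, 3, 59, 73]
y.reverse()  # [73, 59, 3, -5, -5, -7]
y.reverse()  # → [-7, -5, -5, 3, 59, 73]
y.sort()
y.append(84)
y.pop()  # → 84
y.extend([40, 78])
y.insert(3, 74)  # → [-7, -5, -5, 74, 3, 59, 73, 40, 78]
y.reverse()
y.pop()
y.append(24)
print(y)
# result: [78, 40, 73, 59, 3, 74, -5, -5, 24]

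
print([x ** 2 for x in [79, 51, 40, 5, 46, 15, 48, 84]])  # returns [6241, 2601, 1600, 25, 2116, 225, 2304, 7056]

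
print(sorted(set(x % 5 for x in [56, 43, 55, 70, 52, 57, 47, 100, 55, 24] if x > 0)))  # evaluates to [0, 1, 2, 3, 4]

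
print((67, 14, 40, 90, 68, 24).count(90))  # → 1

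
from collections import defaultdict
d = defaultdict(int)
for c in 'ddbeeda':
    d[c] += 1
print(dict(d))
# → {'d': 3, 'b': 1, 'e': 2, 'a': 1}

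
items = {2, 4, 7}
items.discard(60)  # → {2, 4, 7}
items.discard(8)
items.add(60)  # {2, 4, 7, 60}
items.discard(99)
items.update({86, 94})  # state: {2, 4, 7, 60, 86, 94}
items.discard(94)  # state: {2, 4, 7, 60, 86}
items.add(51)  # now {2, 4, 7, 51, 60, 86}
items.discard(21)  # {2, 4, 7, 51, 60, 86}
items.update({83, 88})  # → {2, 4, 7, 51, 60, 83, 86, 88}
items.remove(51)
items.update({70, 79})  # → {2, 4, 7, 60, 70, 79, 83, 86, 88}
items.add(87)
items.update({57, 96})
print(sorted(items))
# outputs [2, 4, 7, 57, 60, 70, 79, 83, 86, 87, 88, 96]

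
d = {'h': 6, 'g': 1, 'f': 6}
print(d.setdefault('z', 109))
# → 109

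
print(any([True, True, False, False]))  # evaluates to True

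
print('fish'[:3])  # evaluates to fis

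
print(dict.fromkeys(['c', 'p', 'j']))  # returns {'c': None, 'p': None, 'j': None}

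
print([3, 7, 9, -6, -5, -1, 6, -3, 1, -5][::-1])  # [-5, 1, -3, 6, -1, -5, -6, 9, 7, 3]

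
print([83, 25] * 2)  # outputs [83, 25, 83, 25]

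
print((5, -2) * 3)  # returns (5, -2, 5, -2, 5, -2)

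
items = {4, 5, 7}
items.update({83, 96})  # {4, 5, 7, 83, 96}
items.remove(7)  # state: {4, 5, 83, 96}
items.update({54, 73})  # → {4, 5, 54, 73, 83, 96}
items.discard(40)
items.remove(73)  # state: {4, 5, 54, 83, 96}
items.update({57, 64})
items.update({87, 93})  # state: {4, 5, 54, 57, 64, 83, 87, 93, 96}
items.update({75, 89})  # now {4, 5, 54, 57, 64, 75, 83, 87, 89, 93, 96}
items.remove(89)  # {4, 5, 54, 57, 64, 75, 83, 87, 93, 96}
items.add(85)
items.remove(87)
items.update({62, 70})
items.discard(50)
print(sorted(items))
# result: [4, 5, 54, 57, 62, 64, 70, 75, 83, 85, 93, 96]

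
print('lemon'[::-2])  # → nml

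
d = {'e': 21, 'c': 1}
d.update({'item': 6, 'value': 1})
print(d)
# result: {'e': 21, 'c': 1, 'item': 6, 'value': 1}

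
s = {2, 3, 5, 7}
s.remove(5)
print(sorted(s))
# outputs [2, 3, 7]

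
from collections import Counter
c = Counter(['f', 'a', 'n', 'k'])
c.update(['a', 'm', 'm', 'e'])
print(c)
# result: Counter({'a': 2, 'm': 2, 'f': 1, 'n': 1, 'k': 1, 'e': 1})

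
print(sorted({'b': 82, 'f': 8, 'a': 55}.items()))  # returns [('a', 55), ('b', 82), ('f', 8)]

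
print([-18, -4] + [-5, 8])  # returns [-18, -4, -5, 8]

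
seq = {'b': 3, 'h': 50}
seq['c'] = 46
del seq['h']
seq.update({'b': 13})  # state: {'b': 13, 'c': 46}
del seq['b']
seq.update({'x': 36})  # {'c': 46, 'x': 36}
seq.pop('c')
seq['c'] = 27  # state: {'x': 36, 'c': 27}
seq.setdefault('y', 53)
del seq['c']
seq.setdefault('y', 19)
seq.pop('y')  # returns 53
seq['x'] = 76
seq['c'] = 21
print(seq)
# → {'x': 76, 'c': 21}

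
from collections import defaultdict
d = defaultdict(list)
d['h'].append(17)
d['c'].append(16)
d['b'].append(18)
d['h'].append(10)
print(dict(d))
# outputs {'h': [17, 10], 'c': [16], 'b': [18]}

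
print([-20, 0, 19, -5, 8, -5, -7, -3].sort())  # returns None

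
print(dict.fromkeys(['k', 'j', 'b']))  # {'k': None, 'j': None, 'b': None}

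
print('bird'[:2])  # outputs bi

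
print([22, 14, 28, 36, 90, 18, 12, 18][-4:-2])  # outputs [90, 18]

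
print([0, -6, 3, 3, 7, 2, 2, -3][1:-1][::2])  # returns [-6, 3, 2]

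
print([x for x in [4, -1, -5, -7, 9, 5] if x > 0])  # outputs [4, 9, 5]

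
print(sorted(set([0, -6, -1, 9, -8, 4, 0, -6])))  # [-8, -6, -1, 0, 4, 9]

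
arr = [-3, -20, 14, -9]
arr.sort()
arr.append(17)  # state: [-20, -9, -3, 14, 17]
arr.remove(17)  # [-20, -9, -3, 14]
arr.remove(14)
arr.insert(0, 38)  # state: [38, -20, -9, -3]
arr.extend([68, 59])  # [38, -20, -9, -3, 68, 59]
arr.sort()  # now [-20, -9, -3, 38, 59, 68]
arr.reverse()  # [68, 59, 38, -3, -9, -20]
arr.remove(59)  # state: [68, 38, -3, -9, -20]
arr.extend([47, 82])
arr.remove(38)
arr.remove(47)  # [68, -3, -9, -20, 82]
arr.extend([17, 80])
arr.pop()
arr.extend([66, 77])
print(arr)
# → [68, -3, -9, -20, 82, 17, 66, 77]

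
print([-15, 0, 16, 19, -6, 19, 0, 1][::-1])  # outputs [1, 0, 19, -6, 19, 16, 0, -15]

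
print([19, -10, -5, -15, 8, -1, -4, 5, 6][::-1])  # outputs [6, 5, -4, -1, 8, -15, -5, -10, 19]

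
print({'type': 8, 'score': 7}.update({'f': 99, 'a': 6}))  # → None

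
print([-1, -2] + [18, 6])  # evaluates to [-1, -2, 18, 6]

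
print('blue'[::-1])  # eulb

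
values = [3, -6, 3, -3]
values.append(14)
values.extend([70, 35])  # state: [3, -6, 3, -3, 14, 70, 35]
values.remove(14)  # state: [3, -6, 3, -3, 70, 35]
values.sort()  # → [-6, -3, 3, 3, 35, 70]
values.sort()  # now [-6, -3, 3, 3, 35, 70]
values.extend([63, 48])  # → [-6, -3, 3, 3, 35, 70, 63, 48]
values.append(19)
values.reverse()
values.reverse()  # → [-6, -3, 3, 3, 35, 70, 63, 48, 19]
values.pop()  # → 19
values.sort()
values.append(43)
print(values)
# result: [-6, -3, 3, 3, 35, 48, 63, 70, 43]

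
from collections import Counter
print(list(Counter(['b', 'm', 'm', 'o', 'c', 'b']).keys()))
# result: ['b', 'm', 'o', 'c']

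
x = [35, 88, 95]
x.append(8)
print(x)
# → [35, 88, 95, 8]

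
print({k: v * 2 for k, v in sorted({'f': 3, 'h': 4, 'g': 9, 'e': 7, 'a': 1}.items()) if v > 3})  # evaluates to {'e': 14, 'g': 18, 'h': 8}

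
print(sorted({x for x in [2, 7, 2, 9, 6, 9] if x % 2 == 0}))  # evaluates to [2, 6]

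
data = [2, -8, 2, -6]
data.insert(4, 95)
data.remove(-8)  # [2, 2, -6, 95]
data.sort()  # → [-6, 2, 2, 95]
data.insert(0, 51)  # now [51, -6, 2, 2, 95]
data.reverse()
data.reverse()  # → [51, -6, 2, 2, 95]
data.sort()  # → [-6, 2, 2, 51, 95]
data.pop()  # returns 95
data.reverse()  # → [51, 2, 2, -6]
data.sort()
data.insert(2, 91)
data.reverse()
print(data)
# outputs [51, 2, 91, 2, -6]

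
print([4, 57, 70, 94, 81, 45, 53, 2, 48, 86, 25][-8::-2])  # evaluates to [94, 57]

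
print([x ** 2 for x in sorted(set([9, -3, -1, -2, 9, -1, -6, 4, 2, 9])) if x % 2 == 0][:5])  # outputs [36, 4, 4, 16]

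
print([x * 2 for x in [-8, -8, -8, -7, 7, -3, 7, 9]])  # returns [-16, -16, -16, -14, 14, -6, 14, 18]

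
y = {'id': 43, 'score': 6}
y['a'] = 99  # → {'id': 43, 'score': 6, 'a': 99}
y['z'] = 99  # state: {'id': 43, 'score': 6, 'a': 99, 'z': 99}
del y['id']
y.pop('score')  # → 6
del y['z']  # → {'a': 99}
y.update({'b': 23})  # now {'a': 99, 'b': 23}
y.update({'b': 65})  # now {'a': 99, 'b': 65}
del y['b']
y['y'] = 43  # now {'a': 99, 'y': 43}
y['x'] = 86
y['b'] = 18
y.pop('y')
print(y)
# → {'a': 99, 'x': 86, 'b': 18}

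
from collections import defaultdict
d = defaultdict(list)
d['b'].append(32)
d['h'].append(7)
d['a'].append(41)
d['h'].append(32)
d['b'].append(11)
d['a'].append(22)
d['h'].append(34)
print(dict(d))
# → {'b': [32, 11], 'h': [7, 32, 34], 'a': [41, 22]}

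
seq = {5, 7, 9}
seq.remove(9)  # {5, 7}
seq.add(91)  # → {5, 7, 91}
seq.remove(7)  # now {5, 91}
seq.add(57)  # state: {5, 57, 91}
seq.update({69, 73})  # {5, 57, 69, 73, 91}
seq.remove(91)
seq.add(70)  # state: {5, 57, 69, 70, 73}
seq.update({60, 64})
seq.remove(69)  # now {5, 57, 60, 64, 70, 73}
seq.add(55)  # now {5, 55, 57, 60, 64, 70, 73}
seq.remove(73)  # {5, 55, 57, 60, 64, 70}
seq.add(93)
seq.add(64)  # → {5, 55, 57, 60, 64, 70, 93}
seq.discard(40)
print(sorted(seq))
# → [5, 55, 57, 60, 64, 70, 93]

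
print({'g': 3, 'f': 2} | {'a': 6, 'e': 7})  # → {'g': 3, 'f': 2, 'a': 6, 'e': 7}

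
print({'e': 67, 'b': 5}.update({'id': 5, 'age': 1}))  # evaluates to None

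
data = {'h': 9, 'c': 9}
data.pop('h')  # 9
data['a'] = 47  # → {'c': 9, 'a': 47}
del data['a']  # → {'c': 9}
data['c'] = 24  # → {'c': 24}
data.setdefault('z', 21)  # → 21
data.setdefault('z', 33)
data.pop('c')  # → 24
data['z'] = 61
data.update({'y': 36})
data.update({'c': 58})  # {'z': 61, 'y': 36, 'c': 58}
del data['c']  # {'z': 61, 'y': 36}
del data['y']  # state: {'z': 61}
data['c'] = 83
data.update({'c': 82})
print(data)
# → {'z': 61, 'c': 82}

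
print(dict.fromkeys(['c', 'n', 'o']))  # {'c': None, 'n': None, 'o': None}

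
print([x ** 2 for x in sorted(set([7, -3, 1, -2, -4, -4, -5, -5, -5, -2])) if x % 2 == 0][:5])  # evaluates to [16, 4]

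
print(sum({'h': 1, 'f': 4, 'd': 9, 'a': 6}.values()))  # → 20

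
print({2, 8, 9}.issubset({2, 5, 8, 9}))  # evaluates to True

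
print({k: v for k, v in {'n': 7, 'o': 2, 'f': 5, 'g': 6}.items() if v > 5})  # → {'n': 7, 'g': 6}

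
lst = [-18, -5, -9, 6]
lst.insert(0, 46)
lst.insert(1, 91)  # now [46, 91, -18, -5, -9, 6]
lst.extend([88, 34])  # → [46, 91, -18, -5, -9, 6, 88, 34]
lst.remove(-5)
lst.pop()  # 34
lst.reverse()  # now [88, 6, -9, -18, 91, 46]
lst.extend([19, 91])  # [88, 6, -9, -18, 91, 46, 19, 91]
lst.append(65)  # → [88, 6, -9, -18, 91, 46, 19, 91, 65]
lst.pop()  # 65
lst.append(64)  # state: [88, 6, -9, -18, 91, 46, 19, 91, 64]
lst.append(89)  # [88, 6, -9, -18, 91, 46, 19, 91, 64, 89]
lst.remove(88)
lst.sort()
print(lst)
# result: [-18, -9, 6, 19, 46, 64, 89, 91, 91]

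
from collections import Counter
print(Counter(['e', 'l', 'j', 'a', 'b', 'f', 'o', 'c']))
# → Counter({'e': 1, 'l': 1, 'j': 1, 'a': 1, 'b': 1, 'f': 1, 'o': 1, 'c': 1})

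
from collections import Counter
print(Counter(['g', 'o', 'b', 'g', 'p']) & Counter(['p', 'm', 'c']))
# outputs Counter({'p': 1})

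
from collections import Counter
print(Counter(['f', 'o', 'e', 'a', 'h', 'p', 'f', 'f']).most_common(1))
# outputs [('f', 3)]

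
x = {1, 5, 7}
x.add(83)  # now {1, 5, 7, 83}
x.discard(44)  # {1, 5, 7, 83}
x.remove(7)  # {1, 5, 83}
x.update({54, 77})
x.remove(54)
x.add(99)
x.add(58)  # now {1, 5, 58, 77, 83, 99}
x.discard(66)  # {1, 5, 58, 77, 83, 99}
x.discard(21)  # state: {1, 5, 58, 77, 83, 99}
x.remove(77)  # {1, 5, 58, 83, 99}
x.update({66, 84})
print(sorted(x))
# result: [1, 5, 58, 66, 83, 84, 99]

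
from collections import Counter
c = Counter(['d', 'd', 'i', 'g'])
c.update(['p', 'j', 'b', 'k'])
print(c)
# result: Counter({'d': 2, 'i': 1, 'g': 1, 'p': 1, 'j': 1, 'b': 1, 'k': 1})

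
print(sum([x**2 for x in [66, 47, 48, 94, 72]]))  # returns 22889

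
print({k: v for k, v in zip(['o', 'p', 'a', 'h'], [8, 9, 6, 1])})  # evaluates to {'o': 8, 'p': 9, 'a': 6, 'h': 1}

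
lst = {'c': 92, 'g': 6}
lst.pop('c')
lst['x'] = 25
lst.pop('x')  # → 25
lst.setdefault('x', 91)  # 91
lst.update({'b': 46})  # {'g': 6, 'x': 91, 'b': 46}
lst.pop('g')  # 6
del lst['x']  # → {'b': 46}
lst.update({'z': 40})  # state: {'b': 46, 'z': 40}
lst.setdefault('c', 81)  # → 81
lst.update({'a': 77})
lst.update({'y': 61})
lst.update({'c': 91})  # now {'b': 46, 'z': 40, 'c': 91, 'a': 77, 'y': 61}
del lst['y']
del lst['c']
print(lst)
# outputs {'b': 46, 'z': 40, 'a': 77}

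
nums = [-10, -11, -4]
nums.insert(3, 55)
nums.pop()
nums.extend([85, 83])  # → [-10, -11, -4, 85, 83]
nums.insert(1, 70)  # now [-10, 70, -11, -4, 85, 83]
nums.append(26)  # [-10, 70, -11, -4, 85, 83, 26]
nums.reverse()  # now [26, 83, 85, -4, -11, 70, -10]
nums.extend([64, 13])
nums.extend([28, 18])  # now [26, 83, 85, -4, -11, 70, -10, 64, 13, 28, 18]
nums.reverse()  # [18, 28, 13, 64, -10, 70, -11, -4, 85, 83, 26]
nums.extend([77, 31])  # [18, 28, 13, 64, -10, 70, -11, -4, 85, 83, 26, 77, 31]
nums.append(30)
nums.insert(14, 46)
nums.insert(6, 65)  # [18, 28, 13, 64, -10, 70, 65, -11, -4, 85, 83, 26, 77, 31, 30, 46]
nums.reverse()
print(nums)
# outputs [46, 30, 31, 77, 26, 83, 85, -4, -11, 65, 70, -10, 64, 13, 28, 18]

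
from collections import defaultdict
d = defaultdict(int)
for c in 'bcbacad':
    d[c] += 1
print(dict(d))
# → {'b': 2, 'c': 2, 'a': 2, 'd': 1}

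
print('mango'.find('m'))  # 0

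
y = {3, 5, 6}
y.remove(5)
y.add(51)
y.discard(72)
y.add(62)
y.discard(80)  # {3, 6, 51, 62}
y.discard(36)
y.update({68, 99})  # {3, 6, 51, 62, 68, 99}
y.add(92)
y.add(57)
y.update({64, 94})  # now {3, 6, 51, 57, 62, 64, 68, 92, 94, 99}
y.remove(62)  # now {3, 6, 51, 57, 64, 68, 92, 94, 99}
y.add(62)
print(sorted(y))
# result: [3, 6, 51, 57, 62, 64, 68, 92, 94, 99]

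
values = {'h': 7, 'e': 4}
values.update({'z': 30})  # {'h': 7, 'e': 4, 'z': 30}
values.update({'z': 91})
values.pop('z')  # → 91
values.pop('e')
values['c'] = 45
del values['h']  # {'c': 45}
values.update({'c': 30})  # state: {'c': 30}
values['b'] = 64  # {'c': 30, 'b': 64}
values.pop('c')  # 30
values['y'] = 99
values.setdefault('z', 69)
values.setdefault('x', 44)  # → 44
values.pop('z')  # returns 69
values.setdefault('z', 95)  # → 95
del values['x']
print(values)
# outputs {'b': 64, 'y': 99, 'z': 95}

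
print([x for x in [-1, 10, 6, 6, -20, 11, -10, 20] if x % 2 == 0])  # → [10, 6, 6, -20, -10, 20]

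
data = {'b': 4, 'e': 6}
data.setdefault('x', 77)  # 77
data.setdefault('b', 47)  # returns 4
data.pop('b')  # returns 4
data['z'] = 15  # {'e': 6, 'x': 77, 'z': 15}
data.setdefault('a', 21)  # 21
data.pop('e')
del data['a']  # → {'x': 77, 'z': 15}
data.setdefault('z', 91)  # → 15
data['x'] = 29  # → {'x': 29, 'z': 15}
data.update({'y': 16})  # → {'x': 29, 'z': 15, 'y': 16}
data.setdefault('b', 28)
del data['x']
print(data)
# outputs {'z': 15, 'y': 16, 'b': 28}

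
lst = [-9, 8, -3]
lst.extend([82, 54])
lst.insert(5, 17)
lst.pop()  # 17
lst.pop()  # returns 54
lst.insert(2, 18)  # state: [-9, 8, 18, -3, 82]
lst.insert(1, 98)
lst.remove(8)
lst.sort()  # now [-9, -3, 18, 82, 98]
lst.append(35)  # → [-9, -3, 18, 82, 98, 35]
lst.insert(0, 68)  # [68, -9, -3, 18, 82, 98, 35]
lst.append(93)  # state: [68, -9, -3, 18, 82, 98, 35, 93]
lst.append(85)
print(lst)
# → [68, -9, -3, 18, 82, 98, 35, 93, 85]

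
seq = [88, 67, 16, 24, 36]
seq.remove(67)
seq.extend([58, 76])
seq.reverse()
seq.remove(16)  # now [76, 58, 36, 24, 88]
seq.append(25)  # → [76, 58, 36, 24, 88, 25]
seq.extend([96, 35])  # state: [76, 58, 36, 24, 88, 25, 96, 35]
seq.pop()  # 35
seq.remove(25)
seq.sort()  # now [24, 36, 58, 76, 88, 96]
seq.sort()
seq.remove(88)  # [24, 36, 58, 76, 96]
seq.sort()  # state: [24, 36, 58, 76, 96]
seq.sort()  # [24, 36, 58, 76, 96]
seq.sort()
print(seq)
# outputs [24, 36, 58, 76, 96]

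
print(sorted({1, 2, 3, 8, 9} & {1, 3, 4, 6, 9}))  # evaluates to [1, 3, 9]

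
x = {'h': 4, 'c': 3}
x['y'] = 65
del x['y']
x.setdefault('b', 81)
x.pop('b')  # 81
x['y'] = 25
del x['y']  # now {'h': 4, 'c': 3}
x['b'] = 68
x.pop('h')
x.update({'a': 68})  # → {'c': 3, 'b': 68, 'a': 68}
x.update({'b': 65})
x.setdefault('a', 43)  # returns 68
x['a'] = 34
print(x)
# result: {'c': 3, 'b': 65, 'a': 34}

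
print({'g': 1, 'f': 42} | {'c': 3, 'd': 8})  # {'g': 1, 'f': 42, 'c': 3, 'd': 8}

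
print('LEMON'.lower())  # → lemon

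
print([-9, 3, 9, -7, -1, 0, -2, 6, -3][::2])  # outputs [-9, 9, -1, -2, -3]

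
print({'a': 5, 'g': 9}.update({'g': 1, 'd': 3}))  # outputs None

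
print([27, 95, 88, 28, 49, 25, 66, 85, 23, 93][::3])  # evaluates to [27, 28, 66, 93]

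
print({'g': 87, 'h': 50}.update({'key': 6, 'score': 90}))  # None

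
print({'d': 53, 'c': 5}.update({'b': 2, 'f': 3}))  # None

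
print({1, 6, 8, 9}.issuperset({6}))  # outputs True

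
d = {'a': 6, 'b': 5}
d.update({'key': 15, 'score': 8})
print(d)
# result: {'a': 6, 'b': 5, 'key': 15, 'score': 8}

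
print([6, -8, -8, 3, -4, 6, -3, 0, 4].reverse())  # None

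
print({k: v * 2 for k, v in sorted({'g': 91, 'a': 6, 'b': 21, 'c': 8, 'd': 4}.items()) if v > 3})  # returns {'a': 12, 'b': 42, 'c': 16, 'd': 8, 'g': 182}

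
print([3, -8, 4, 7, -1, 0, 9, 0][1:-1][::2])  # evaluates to [-8, 7, 0]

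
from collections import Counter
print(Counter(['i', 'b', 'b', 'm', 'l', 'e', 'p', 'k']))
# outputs Counter({'b': 2, 'i': 1, 'm': 1, 'l': 1, 'e': 1, 'p': 1, 'k': 1})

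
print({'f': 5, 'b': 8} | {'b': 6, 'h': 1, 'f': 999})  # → {'f': 999, 'b': 6, 'h': 1}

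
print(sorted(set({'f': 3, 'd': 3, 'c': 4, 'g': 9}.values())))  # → [3, 4, 9]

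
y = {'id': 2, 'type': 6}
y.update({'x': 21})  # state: {'id': 2, 'type': 6, 'x': 21}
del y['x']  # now {'id': 2, 'type': 6}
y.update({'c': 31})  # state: {'id': 2, 'type': 6, 'c': 31}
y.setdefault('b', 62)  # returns 62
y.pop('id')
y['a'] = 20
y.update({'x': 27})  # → {'type': 6, 'c': 31, 'b': 62, 'a': 20, 'x': 27}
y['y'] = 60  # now {'type': 6, 'c': 31, 'b': 62, 'a': 20, 'x': 27, 'y': 60}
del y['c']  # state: {'type': 6, 'b': 62, 'a': 20, 'x': 27, 'y': 60}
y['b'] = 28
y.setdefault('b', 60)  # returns 28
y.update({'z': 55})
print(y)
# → {'type': 6, 'b': 28, 'a': 20, 'x': 27, 'y': 60, 'z': 55}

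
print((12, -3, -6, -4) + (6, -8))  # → (12, -3, -6, -4, 6, -8)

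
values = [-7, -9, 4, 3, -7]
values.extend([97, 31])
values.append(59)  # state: [-7, -9, 4, 3, -7, 97, 31, 59]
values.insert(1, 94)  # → [-7, 94, -9, 4, 3, -7, 97, 31, 59]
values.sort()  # [-9, -7, -7, 3, 4, 31, 59, 94, 97]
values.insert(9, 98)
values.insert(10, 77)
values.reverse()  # [77, 98, 97, 94, 59, 31, 4, 3, -7, -7, -9]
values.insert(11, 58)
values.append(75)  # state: [77, 98, 97, 94, 59, 31, 4, 3, -7, -7, -9, 58, 75]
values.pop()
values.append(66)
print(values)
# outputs [77, 98, 97, 94, 59, 31, 4, 3, -7, -7, -9, 58, 66]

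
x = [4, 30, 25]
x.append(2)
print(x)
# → [4, 30, 25, 2]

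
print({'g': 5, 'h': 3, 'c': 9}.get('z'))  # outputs None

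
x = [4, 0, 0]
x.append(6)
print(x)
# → [4, 0, 0, 6]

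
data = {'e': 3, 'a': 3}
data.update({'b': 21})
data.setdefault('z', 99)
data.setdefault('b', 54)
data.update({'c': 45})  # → {'e': 3, 'a': 3, 'b': 21, 'z': 99, 'c': 45}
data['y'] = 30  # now {'e': 3, 'a': 3, 'b': 21, 'z': 99, 'c': 45, 'y': 30}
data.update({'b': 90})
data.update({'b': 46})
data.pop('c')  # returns 45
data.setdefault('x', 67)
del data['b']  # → {'e': 3, 'a': 3, 'z': 99, 'y': 30, 'x': 67}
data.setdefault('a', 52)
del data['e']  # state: {'a': 3, 'z': 99, 'y': 30, 'x': 67}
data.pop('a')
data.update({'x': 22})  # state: {'z': 99, 'y': 30, 'x': 22}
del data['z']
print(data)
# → {'y': 30, 'x': 22}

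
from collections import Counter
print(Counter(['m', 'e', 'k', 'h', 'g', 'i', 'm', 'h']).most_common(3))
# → [('m', 2), ('h', 2), ('e', 1)]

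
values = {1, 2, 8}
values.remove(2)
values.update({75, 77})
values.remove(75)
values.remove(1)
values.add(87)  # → {8, 77, 87}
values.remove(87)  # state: {8, 77}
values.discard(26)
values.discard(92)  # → {8, 77}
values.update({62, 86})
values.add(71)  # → {8, 62, 71, 77, 86}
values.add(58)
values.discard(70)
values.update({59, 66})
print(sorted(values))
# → [8, 58, 59, 62, 66, 71, 77, 86]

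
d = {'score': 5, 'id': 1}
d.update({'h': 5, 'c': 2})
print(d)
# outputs {'score': 5, 'id': 1, 'h': 5, 'c': 2}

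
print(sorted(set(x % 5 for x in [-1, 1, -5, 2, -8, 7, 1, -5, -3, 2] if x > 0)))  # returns [1, 2]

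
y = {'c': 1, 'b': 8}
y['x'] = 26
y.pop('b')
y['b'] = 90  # {'c': 1, 'x': 26, 'b': 90}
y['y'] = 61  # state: {'c': 1, 'x': 26, 'b': 90, 'y': 61}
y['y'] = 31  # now {'c': 1, 'x': 26, 'b': 90, 'y': 31}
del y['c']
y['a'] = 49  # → {'x': 26, 'b': 90, 'y': 31, 'a': 49}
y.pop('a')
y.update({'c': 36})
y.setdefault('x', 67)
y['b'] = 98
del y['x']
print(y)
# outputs {'b': 98, 'y': 31, 'c': 36}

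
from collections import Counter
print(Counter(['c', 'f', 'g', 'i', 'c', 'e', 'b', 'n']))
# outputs Counter({'c': 2, 'f': 1, 'g': 1, 'i': 1, 'e': 1, 'b': 1, 'n': 1})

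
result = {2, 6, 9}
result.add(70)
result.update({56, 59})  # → {2, 6, 9, 56, 59, 70}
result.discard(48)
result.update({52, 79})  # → {2, 6, 9, 52, 56, 59, 70, 79}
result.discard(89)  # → {2, 6, 9, 52, 56, 59, 70, 79}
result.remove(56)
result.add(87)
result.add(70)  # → {2, 6, 9, 52, 59, 70, 79, 87}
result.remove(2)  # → {6, 9, 52, 59, 70, 79, 87}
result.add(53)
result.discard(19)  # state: {6, 9, 52, 53, 59, 70, 79, 87}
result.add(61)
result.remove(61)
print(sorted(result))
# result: [6, 9, 52, 53, 59, 70, 79, 87]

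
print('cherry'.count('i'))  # 0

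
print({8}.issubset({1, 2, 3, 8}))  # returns True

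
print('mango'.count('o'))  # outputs 1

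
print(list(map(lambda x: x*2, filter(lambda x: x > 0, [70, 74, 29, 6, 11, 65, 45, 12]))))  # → [140, 148, 58, 12, 22, 130, 90, 24]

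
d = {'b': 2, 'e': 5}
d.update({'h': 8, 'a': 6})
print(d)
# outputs {'b': 2, 'e': 5, 'h': 8, 'a': 6}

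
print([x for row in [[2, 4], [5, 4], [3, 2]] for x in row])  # [2, 4, 5, 4, 3, 2]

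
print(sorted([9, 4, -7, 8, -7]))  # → [-7, -7, 4, 8, 9]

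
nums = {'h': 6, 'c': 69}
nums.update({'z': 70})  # {'h': 6, 'c': 69, 'z': 70}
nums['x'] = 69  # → {'h': 6, 'c': 69, 'z': 70, 'x': 69}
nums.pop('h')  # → 6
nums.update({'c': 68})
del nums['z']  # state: {'c': 68, 'x': 69}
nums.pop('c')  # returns 68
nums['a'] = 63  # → {'x': 69, 'a': 63}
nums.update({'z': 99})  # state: {'x': 69, 'a': 63, 'z': 99}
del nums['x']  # {'a': 63, 'z': 99}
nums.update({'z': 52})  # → {'a': 63, 'z': 52}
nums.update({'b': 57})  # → {'a': 63, 'z': 52, 'b': 57}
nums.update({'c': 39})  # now {'a': 63, 'z': 52, 'b': 57, 'c': 39}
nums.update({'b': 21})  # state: {'a': 63, 'z': 52, 'b': 21, 'c': 39}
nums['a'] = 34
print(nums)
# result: {'a': 34, 'z': 52, 'b': 21, 'c': 39}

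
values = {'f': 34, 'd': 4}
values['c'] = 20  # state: {'f': 34, 'd': 4, 'c': 20}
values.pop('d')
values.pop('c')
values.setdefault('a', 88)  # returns 88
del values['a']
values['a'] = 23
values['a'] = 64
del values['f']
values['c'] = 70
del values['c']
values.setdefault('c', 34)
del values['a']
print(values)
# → {'c': 34}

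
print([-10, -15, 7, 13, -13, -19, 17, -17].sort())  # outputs None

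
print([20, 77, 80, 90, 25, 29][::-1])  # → [29, 25, 90, 80, 77, 20]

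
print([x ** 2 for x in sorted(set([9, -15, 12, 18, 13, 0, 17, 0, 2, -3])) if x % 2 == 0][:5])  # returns [0, 4, 144, 324]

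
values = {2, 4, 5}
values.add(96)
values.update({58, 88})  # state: {2, 4, 5, 58, 88, 96}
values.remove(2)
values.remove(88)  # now {4, 5, 58, 96}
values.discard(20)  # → {4, 5, 58, 96}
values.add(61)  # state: {4, 5, 58, 61, 96}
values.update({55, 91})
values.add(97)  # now {4, 5, 55, 58, 61, 91, 96, 97}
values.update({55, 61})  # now {4, 5, 55, 58, 61, 91, 96, 97}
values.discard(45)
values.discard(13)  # {4, 5, 55, 58, 61, 91, 96, 97}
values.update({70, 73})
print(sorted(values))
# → [4, 5, 55, 58, 61, 70, 73, 91, 96, 97]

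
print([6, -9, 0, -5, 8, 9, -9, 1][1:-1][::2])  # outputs [-9, -5, 9]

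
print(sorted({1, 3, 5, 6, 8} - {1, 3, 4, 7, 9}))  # [5, 6, 8]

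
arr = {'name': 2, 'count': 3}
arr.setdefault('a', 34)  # 34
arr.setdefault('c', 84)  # 84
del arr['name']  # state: {'count': 3, 'a': 34, 'c': 84}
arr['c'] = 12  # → {'count': 3, 'a': 34, 'c': 12}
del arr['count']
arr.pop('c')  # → 12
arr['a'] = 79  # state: {'a': 79}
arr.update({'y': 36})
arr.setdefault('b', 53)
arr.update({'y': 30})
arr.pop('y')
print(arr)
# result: {'a': 79, 'b': 53}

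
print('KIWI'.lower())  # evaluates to kiwi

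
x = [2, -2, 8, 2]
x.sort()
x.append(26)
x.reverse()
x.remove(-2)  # [26, 8, 2, 2]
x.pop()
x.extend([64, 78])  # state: [26, 8, 2, 64, 78]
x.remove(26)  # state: [8, 2, 64, 78]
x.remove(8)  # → [2, 64, 78]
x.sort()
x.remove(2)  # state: [64, 78]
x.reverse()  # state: [78, 64]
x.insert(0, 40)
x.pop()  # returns 64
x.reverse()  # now [78, 40]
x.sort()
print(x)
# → [40, 78]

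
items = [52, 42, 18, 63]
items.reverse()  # [63, 18, 42, 52]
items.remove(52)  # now [63, 18, 42]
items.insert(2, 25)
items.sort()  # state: [18, 25, 42, 63]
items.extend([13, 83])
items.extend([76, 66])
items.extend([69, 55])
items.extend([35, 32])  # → [18, 25, 42, 63, 13, 83, 76, 66, 69, 55, 35, 32]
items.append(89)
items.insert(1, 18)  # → [18, 18, 25, 42, 63, 13, 83, 76, 66, 69, 55, 35, 32, 89]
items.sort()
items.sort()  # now [13, 18, 18, 25, 32, 35, 42, 55, 63, 66, 69, 76, 83, 89]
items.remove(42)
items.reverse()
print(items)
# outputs [89, 83, 76, 69, 66, 63, 55, 35, 32, 25, 18, 18, 13]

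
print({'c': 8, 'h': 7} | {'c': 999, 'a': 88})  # {'c': 999, 'h': 7, 'a': 88}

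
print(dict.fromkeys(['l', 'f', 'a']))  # {'l': None, 'f': None, 'a': None}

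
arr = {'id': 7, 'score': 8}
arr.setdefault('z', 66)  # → 66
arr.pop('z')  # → 66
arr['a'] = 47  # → {'id': 7, 'score': 8, 'a': 47}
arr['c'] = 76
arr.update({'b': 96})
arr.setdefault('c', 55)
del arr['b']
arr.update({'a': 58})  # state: {'id': 7, 'score': 8, 'a': 58, 'c': 76}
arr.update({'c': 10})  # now {'id': 7, 'score': 8, 'a': 58, 'c': 10}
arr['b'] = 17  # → {'id': 7, 'score': 8, 'a': 58, 'c': 10, 'b': 17}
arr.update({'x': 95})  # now {'id': 7, 'score': 8, 'a': 58, 'c': 10, 'b': 17, 'x': 95}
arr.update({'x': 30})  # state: {'id': 7, 'score': 8, 'a': 58, 'c': 10, 'b': 17, 'x': 30}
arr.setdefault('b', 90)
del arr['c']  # {'id': 7, 'score': 8, 'a': 58, 'b': 17, 'x': 30}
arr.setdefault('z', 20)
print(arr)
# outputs {'id': 7, 'score': 8, 'a': 58, 'b': 17, 'x': 30, 'z': 20}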